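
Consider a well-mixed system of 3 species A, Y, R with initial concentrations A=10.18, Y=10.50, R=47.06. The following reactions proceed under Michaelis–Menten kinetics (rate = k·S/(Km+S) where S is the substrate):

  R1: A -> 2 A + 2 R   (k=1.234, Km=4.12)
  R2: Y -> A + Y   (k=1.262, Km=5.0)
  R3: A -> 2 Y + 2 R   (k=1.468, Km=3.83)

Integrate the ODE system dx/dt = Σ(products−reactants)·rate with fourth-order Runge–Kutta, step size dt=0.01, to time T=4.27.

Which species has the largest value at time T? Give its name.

RK4 with dt=0.01: 427 steps to T=4.27. Trajectory (selected grid times):
t=0.00: A=10.18 Y=10.50 R=47.06
t=0.47: A=10.50 Y=11.51 R=48.90
t=0.95: A=10.84 Y=12.54 R=50.79
t=1.42: A=11.17 Y=13.57 R=52.66
t=1.90: A=11.53 Y=14.62 R=54.58
t=2.37: A=11.88 Y=15.66 R=56.48
t=2.85: A=12.25 Y=16.73 R=58.43
t=3.32: A=12.62 Y=17.79 R=60.36
t=3.80: A=13.00 Y=18.87 R=62.34
t=4.27: A=13.38 Y=19.94 R=64.29
At T=4.27: A=13.38 Y=19.94 R=64.29; the largest is R.

Dominant species at T: R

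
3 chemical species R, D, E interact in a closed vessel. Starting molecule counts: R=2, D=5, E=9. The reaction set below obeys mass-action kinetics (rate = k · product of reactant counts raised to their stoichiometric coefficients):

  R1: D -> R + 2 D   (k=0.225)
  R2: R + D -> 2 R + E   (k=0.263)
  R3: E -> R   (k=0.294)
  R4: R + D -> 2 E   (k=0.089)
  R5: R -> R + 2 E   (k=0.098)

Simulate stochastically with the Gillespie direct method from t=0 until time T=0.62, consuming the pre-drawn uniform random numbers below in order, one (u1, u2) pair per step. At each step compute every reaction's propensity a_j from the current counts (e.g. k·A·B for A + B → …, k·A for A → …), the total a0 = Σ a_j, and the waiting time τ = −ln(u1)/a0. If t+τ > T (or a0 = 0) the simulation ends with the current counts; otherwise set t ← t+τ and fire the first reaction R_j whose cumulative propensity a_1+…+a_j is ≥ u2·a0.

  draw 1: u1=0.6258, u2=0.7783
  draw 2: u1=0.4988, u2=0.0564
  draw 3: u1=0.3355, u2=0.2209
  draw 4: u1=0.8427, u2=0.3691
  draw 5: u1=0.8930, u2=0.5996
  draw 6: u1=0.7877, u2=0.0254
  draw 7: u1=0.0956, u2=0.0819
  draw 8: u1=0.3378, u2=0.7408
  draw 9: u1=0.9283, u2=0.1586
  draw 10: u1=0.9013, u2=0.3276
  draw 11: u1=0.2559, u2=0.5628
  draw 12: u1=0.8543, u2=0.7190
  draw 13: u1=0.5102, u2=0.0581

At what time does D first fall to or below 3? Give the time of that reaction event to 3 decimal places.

Threshold first reached at t = 0.458

t=0.000: R=2 D=5 E=9
Draw 1: a1=1.125, a2=2.630, a3=2.646, a4=0.890, a5=0.196, a0=7.487; τ=−ln(0.6258)/7.487=0.063 → t=0.063; u2·a0=0.7783·7.487=5.827; a1+a2=3.755 < 5.827 ≤ a1+…+a3=6.401 → R3 fires; R=3 D=5 E=8
Draw 2: a1=1.125, a2=3.945, a3=2.352, a4=1.335, a5=0.294, a0=9.051; τ=−ln(0.4988)/9.051=0.077 → t=0.139; u2·a0=0.0564·9.051=0.510 ≤ a1=1.125 → R1 fires; R=4 D=6 E=8
Draw 3: a1=1.350, a2=6.312, a3=2.352, a4=2.136, a5=0.392, a0=12.542; τ=−ln(0.3355)/12.542=0.087 → t=0.227; u2·a0=0.2209·12.542=2.771; a1=1.350 < 2.771 ≤ a1+a2=7.662 → R2 fires; R=5 D=5 E=9
Draw 4: a1=1.125, a2=6.575, a3=2.646, a4=2.225, a5=0.490, a0=13.061; τ=−ln(0.8427)/13.061=0.013 → t=0.240; u2·a0=0.3691·13.061=4.821; a1=1.125 < 4.821 ≤ a1+a2=7.700 → R2 fires; R=6 D=4 E=10
Draw 5: a1=0.900, a2=6.312, a3=2.940, a4=2.136, a5=0.588, a0=12.876; τ=−ln(0.8930)/12.876=0.009 → t=0.248; u2·a0=0.5996·12.876=7.720; a1+a2=7.212 < 7.720 ≤ a1+…+a3=10.152 → R3 fires; R=7 D=4 E=9
Draw 6: a1=0.900, a2=7.364, a3=2.646, a4=2.492, a5=0.686, a0=14.088; τ=−ln(0.7877)/14.088=0.017 → t=0.265; u2·a0=0.0254·14.088=0.358 ≤ a1=0.900 → R1 fires; R=8 D=5 E=9
Draw 7: a1=1.125, a2=10.520, a3=2.646, a4=3.560, a5=0.784, a0=18.635; τ=−ln(0.0956)/18.635=0.126 → t=0.391; u2·a0=0.0819·18.635=1.526; a1=1.125 < 1.526 ≤ a1+a2=11.645 → R2 fires; R=9 D=4 E=10
Draw 8: a1=0.900, a2=9.468, a3=2.940, a4=3.204, a5=0.882, a0=17.394; τ=−ln(0.3378)/17.394=0.062 → t=0.454; u2·a0=0.7408·17.394=12.885; a1+a2=10.368 < 12.885 ≤ a1+…+a3=13.308 → R3 fires; R=10 D=4 E=9
Draw 9: a1=0.900, a2=10.520, a3=2.646, a4=3.560, a5=0.980, a0=18.606; τ=−ln(0.9283)/18.606=0.004 → t=0.458; u2·a0=0.1586·18.606=2.951; a1=0.900 < 2.951 ≤ a1+a2=11.420 → R2 fires; R=11 D=3 E=10
Draw 10: a1=0.675, a2=8.679, a3=2.940, a4=2.937, a5=1.078, a0=16.309; τ=−ln(0.9013)/16.309=0.006 → t=0.464; u2·a0=0.3276·16.309=5.343; a1=0.675 < 5.343 ≤ a1+a2=9.354 → R2 fires; R=12 D=2 E=11
Draw 11: a1=0.450, a2=6.312, a3=3.234, a4=2.136, a5=1.176, a0=13.308; τ=−ln(0.2559)/13.308=0.102 → t=0.567; u2·a0=0.5628·13.308=7.490; a1+a2=6.762 < 7.490 ≤ a1+…+a3=9.996 → R3 fires; R=13 D=2 E=10
Draw 12: a1=0.450, a2=6.838, a3=2.940, a4=2.314, a5=1.274, a0=13.816; τ=−ln(0.8543)/13.816=0.011 → t=0.578; u2·a0=0.7190·13.816=9.934; a1+a2=7.288 < 9.934 ≤ a1+…+a3=10.228 → R3 fires; R=14 D=2 E=9
Draw 13: a1=0.450, a2=7.364, a3=2.646, a4=2.492, a5=1.372, a0=14.324; τ=−ln(0.5102)/14.324=0.047 → t=0.625 > T=0.62: stop.
D first becomes ≤ 3 when it reaches 3 at the event at t=0.458.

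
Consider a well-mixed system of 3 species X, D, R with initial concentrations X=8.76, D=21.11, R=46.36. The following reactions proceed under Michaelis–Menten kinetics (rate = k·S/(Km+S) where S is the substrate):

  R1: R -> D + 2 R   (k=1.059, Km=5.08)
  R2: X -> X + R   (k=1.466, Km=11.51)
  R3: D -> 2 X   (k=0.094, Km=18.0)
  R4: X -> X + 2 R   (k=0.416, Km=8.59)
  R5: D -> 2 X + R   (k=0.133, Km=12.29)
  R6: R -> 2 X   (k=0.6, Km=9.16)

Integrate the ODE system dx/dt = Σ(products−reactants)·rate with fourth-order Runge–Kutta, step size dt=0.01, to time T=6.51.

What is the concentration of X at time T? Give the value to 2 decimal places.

X at T = 17.24

RK4 with dt=0.01: 651 steps to T=6.51. Trajectory (selected grid times):
t=0.00: X=8.76 D=21.11 R=46.36
t=0.72: X=9.68 D=21.70 R=47.53
t=1.45: X=10.61 D=22.30 R=48.75
t=2.17: X=11.54 D=22.89 R=49.99
t=2.89: X=12.48 D=23.48 R=51.27
t=3.62: X=13.43 D=24.08 R=52.60
t=4.34: X=14.37 D=24.68 R=53.94
t=5.06: X=15.32 D=25.27 R=55.30
t=5.79: X=16.28 D=25.88 R=56.71
t=6.51: X=17.24 D=26.47 R=58.13
Read off X at T=6.51: 17.24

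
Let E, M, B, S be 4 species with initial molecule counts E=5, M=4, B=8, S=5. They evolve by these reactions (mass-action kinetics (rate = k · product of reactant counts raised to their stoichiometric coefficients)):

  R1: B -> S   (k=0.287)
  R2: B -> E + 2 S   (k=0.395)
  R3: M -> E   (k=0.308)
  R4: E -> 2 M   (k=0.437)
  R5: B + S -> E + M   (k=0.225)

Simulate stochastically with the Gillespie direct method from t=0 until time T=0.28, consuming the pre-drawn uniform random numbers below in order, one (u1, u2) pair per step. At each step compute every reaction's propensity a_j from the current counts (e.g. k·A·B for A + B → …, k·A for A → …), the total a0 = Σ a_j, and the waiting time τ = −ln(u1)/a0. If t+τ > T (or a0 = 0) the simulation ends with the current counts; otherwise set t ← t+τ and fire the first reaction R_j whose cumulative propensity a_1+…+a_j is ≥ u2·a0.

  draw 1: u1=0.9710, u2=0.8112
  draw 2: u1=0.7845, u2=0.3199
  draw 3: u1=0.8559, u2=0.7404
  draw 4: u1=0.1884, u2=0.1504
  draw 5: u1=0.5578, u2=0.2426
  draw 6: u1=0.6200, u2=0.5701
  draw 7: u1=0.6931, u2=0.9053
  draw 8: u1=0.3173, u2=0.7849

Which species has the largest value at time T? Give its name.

t=0.000: E=5 M=4 B=8 S=5
Draw 1: a1=2.296, a2=3.160, a3=1.232, a4=2.185, a5=9.000, a0=17.873; τ=−ln(0.9710)/17.873=0.002 → t=0.002; u2·a0=0.8112·17.873=14.499; a1+…+a4=8.873 < 14.499 ≤ a1+…+a5=17.873 → R5 fires; E=6 M=5 B=7 S=4
Draw 2: a1=2.009, a2=2.765, a3=1.540, a4=2.622, a5=6.300, a0=15.236; τ=−ln(0.7845)/15.236=0.016 → t=0.018; u2·a0=0.3199·15.236=4.874; a1+a2=4.774 < 4.874 ≤ a1+…+a3=6.314 → R3 fires; E=7 M=4 B=7 S=4
Draw 3: a1=2.009, a2=2.765, a3=1.232, a4=3.059, a5=6.300, a0=15.365; τ=−ln(0.8559)/15.365=0.010 → t=0.028; u2·a0=0.7404·15.365=11.376; a1+…+a4=9.065 < 11.376 ≤ a1+…+a5=15.365 → R5 fires; E=8 M=5 B=6 S=3
Draw 4: a1=1.722, a2=2.370, a3=1.540, a4=3.496, a5=4.050, a0=13.178; τ=−ln(0.1884)/13.178=0.127 → t=0.154; u2·a0=0.1504·13.178=1.982; a1=1.722 < 1.982 ≤ a1+a2=4.092 → R2 fires; E=9 M=5 B=5 S=5
Draw 5: a1=1.435, a2=1.975, a3=1.540, a4=3.933, a5=5.625, a0=14.508; τ=−ln(0.5578)/14.508=0.040 → t=0.195; u2·a0=0.2426·14.508=3.520; a1+a2=3.410 < 3.520 ≤ a1+…+a3=4.950 → R3 fires; E=10 M=4 B=5 S=5
Draw 6: a1=1.435, a2=1.975, a3=1.232, a4=4.370, a5=5.625, a0=14.637; τ=−ln(0.6200)/14.637=0.033 → t=0.227; u2·a0=0.5701·14.637=8.345; a1+…+a3=4.642 < 8.345 ≤ a1+…+a4=9.012 → R4 fires; E=9 M=6 B=5 S=5
Draw 7: a1=1.435, a2=1.975, a3=1.848, a4=3.933, a5=5.625, a0=14.816; τ=−ln(0.6931)/14.816=0.025 → t=0.252; u2·a0=0.9053·14.816=13.413; a1+…+a4=9.191 < 13.413 ≤ a1+…+a5=14.816 → R5 fires; E=10 M=7 B=4 S=4
Draw 8: a1=1.148, a2=1.580, a3=2.156, a4=4.370, a5=3.600, a0=12.854; τ=−ln(0.3173)/12.854=0.089 → t=0.341 > T=0.28: stop.
At T=0.28: E=10 M=7 B=4 S=4; the largest is E.

Dominant species at T: E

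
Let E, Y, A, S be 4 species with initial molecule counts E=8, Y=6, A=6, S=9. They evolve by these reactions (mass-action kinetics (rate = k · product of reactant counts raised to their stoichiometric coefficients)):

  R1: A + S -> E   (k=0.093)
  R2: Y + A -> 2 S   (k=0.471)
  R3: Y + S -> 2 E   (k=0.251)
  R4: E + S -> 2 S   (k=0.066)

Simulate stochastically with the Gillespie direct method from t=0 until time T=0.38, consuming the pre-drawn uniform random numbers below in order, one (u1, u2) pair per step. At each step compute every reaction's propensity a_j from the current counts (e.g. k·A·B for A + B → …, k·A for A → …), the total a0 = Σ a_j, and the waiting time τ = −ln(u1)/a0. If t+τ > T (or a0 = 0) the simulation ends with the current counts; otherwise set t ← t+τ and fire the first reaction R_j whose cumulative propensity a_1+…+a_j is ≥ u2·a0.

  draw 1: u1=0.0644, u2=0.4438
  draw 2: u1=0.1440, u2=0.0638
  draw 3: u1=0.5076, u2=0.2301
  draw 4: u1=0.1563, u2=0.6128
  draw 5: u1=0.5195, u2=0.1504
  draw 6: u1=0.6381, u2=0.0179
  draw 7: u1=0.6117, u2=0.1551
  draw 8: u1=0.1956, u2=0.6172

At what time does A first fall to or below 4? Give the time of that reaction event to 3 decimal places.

t=0.000: E=8 Y=6 A=6 S=9
Draw 1: a1=5.022, a2=16.956, a3=13.554, a4=4.752, a0=40.284; τ=−ln(0.0644)/40.284=0.068 → t=0.068; u2·a0=0.4438·40.284=17.878; a1=5.022 < 17.878 ≤ a1+a2=21.978 → R2 fires; E=8 Y=5 A=5 S=11
Draw 2: a1=5.115, a2=11.775, a3=13.805, a4=5.808, a0=36.503; τ=−ln(0.1440)/36.503=0.053 → t=0.121; u2·a0=0.0638·36.503=2.329 ≤ a1=5.115 → R1 fires; E=9 Y=5 A=4 S=10
Draw 3: a1=3.720, a2=9.420, a3=12.550, a4=5.940, a0=31.630; τ=−ln(0.5076)/31.630=0.021 → t=0.143; u2·a0=0.2301·31.630=7.278; a1=3.720 < 7.278 ≤ a1+a2=13.140 → R2 fires; E=9 Y=4 A=3 S=12
Draw 4: a1=3.348, a2=5.652, a3=12.048, a4=7.128, a0=28.176; τ=−ln(0.1563)/28.176=0.066 → t=0.208; u2·a0=0.6128·28.176=17.266; a1+a2=9.000 < 17.266 ≤ a1+…+a3=21.048 → R3 fires; E=11 Y=3 A=3 S=11
Draw 5: a1=3.069, a2=4.239, a3=8.283, a4=7.986, a0=23.577; τ=−ln(0.5195)/23.577=0.028 → t=0.236; u2·a0=0.1504·23.577=3.546; a1=3.069 < 3.546 ≤ a1+a2=7.308 → R2 fires; E=11 Y=2 A=2 S=13
Draw 6: a1=2.418, a2=1.884, a3=6.526, a4=9.438, a0=20.266; τ=−ln(0.6381)/20.266=0.022 → t=0.258; u2·a0=0.0179·20.266=0.363 ≤ a1=2.418 → R1 fires; E=12 Y=2 A=1 S=12
Draw 7: a1=1.116, a2=0.942, a3=6.024, a4=9.504, a0=17.586; τ=−ln(0.6117)/17.586=0.028 → t=0.286; u2·a0=0.1551·17.586=2.728; a1+a2=2.058 < 2.728 ≤ a1+…+a3=8.082 → R3 fires; E=14 Y=1 A=1 S=11
Draw 8: a1=1.023, a2=0.471, a3=2.761, a4=10.164, a0=14.419; τ=−ln(0.1956)/14.419=0.113 → t=0.400 > T=0.38: stop.
A first becomes ≤ 4 when it reaches 4 at the event at t=0.121.

Threshold first reached at t = 0.121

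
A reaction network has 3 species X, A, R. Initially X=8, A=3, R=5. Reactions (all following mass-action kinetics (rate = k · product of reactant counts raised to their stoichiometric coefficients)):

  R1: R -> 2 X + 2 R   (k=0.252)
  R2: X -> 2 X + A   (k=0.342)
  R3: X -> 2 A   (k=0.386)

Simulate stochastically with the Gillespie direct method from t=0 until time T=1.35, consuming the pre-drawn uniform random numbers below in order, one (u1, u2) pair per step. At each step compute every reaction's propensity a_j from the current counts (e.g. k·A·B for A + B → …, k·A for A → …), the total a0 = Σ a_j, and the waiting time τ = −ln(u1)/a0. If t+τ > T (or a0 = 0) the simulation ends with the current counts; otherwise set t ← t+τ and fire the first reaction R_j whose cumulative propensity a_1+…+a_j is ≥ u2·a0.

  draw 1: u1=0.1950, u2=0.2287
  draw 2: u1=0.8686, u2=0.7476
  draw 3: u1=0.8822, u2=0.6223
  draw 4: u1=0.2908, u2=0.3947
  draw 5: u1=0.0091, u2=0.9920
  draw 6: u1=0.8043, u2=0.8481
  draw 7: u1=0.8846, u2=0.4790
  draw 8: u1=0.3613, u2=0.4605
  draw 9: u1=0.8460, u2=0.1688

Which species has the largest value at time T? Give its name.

t=0.000: X=8 A=3 R=5
Draw 1: a1=1.260, a2=2.736, a3=3.088, a0=7.084; τ=−ln(0.1950)/7.084=0.231 → t=0.231; u2·a0=0.2287·7.084=1.620; a1=1.260 < 1.620 ≤ a1+a2=3.996 → R2 fires; X=9 A=4 R=5
Draw 2: a1=1.260, a2=3.078, a3=3.474, a0=7.812; τ=−ln(0.8686)/7.812=0.018 → t=0.249; u2·a0=0.7476·7.812=5.840; a1+a2=4.338 < 5.840 ≤ a1+…+a3=7.812 → R3 fires; X=8 A=6 R=5
Draw 3: a1=1.260, a2=2.736, a3=3.088, a0=7.084; τ=−ln(0.8822)/7.084=0.018 → t=0.266; u2·a0=0.6223·7.084=4.408; a1+a2=3.996 < 4.408 ≤ a1+…+a3=7.084 → R3 fires; X=7 A=8 R=5
Draw 4: a1=1.260, a2=2.394, a3=2.702, a0=6.356; τ=−ln(0.2908)/6.356=0.194 → t=0.461; u2·a0=0.3947·6.356=2.509; a1=1.260 < 2.509 ≤ a1+a2=3.654 → R2 fires; X=8 A=9 R=5
Draw 5: a1=1.260, a2=2.736, a3=3.088, a0=7.084; τ=−ln(0.0091)/7.084=0.663 → t=1.124; u2·a0=0.9920·7.084=7.027; a1+a2=3.996 < 7.027 ≤ a1+…+a3=7.084 → R3 fires; X=7 A=11 R=5
Draw 6: a1=1.260, a2=2.394, a3=2.702, a0=6.356; τ=−ln(0.8043)/6.356=0.034 → t=1.158; u2·a0=0.8481·6.356=5.391; a1+a2=3.654 < 5.391 ≤ a1+…+a3=6.356 → R3 fires; X=6 A=13 R=5
Draw 7: a1=1.260, a2=2.052, a3=2.316, a0=5.628; τ=−ln(0.8846)/5.628=0.022 → t=1.180; u2·a0=0.4790·5.628=2.696; a1=1.260 < 2.696 ≤ a1+a2=3.312 → R2 fires; X=7 A=14 R=5
Draw 8: a1=1.260, a2=2.394, a3=2.702, a0=6.356; τ=−ln(0.3613)/6.356=0.160 → t=1.340; u2·a0=0.4605·6.356=2.927; a1=1.260 < 2.927 ≤ a1+a2=3.654 → R2 fires; X=8 A=15 R=5
Draw 9: a1=1.260, a2=2.736, a3=3.088, a0=7.084; τ=−ln(0.8460)/7.084=0.024 → t=1.364 > T=1.35: stop.
At T=1.35: X=8 A=15 R=5; the largest is A.

Dominant species at T: A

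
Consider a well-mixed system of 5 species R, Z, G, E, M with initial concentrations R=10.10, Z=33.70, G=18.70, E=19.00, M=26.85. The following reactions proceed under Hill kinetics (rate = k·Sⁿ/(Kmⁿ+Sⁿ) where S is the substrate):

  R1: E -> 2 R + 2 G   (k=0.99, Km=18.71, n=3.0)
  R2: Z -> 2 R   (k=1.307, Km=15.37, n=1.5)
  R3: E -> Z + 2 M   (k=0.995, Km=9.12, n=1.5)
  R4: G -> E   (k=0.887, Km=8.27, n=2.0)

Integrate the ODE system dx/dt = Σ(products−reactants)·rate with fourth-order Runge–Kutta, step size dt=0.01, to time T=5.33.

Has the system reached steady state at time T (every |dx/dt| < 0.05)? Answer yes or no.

Steady state at T: no

RK4 with dt=0.01: 533 steps to T=5.33. Trajectory (selected grid times):
t=0.00: R=10.10 Z=33.70 G=18.70 E=19.00 M=26.85
t=0.59: R=11.87 Z=33.55 G=18.85 E=18.70 M=27.73
t=1.18: R=13.62 Z=33.40 G=18.99 E=18.42 M=28.60
t=1.78: R=15.39 Z=33.24 G=19.12 E=18.14 M=29.48
t=2.37: R=17.11 Z=33.09 G=19.22 E=17.87 M=30.35
t=2.96: R=18.82 Z=32.93 G=19.32 E=17.62 M=31.21
t=3.55: R=20.51 Z=32.77 G=19.40 E=17.37 M=32.06
t=4.15: R=22.22 Z=32.61 G=19.47 E=17.13 M=32.92
t=4.74: R=23.89 Z=32.45 G=19.53 E=16.90 M=33.76
t=5.33: R=25.54 Z=32.29 G=19.58 E=16.68 M=34.60
Rates at T: R1=0.4105, R2=0.9839, R3=0.7085, R4=0.7527
dx/dt at T (Σ net stoichiometry × rate): R=+2.7888, Z=-0.2754, G=+0.0684, E=-0.3664, M=+1.4171
Largest |dx/dt| is |+2.7888| (R) ≥ 0.05 → not steady.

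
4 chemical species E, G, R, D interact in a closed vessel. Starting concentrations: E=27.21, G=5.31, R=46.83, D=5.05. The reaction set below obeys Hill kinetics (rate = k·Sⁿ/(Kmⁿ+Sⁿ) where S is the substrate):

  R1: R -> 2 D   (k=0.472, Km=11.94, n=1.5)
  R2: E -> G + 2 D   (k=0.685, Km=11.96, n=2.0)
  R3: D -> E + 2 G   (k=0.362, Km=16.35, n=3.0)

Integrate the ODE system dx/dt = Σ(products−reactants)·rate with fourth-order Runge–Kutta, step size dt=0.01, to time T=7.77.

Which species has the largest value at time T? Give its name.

RK4 with dt=0.01: 777 steps to T=7.77. Trajectory (selected grid times):
t=0.00: E=27.21 G=5.31 R=46.83 D=5.05
t=0.86: E=26.73 G=5.83 R=46.47 D=6.74
t=1.73: E=26.27 G=6.38 R=46.11 D=8.43
t=2.59: E=25.83 G=6.97 R=45.75 D=10.07
t=3.45: E=25.41 G=7.59 R=45.39 D=11.68
t=4.32: E=25.02 G=8.27 R=45.03 D=13.28
t=5.18: E=24.67 G=8.99 R=44.67 D=14.83
t=6.04: E=24.34 G=9.76 R=44.32 D=16.35
t=6.91: E=24.03 G=10.57 R=43.96 D=17.86
t=7.77: E=23.74 G=11.41 R=43.60 D=19.33
At T=7.77: E=23.74 G=11.41 R=43.60 D=19.33; the largest is R.

Dominant species at T: R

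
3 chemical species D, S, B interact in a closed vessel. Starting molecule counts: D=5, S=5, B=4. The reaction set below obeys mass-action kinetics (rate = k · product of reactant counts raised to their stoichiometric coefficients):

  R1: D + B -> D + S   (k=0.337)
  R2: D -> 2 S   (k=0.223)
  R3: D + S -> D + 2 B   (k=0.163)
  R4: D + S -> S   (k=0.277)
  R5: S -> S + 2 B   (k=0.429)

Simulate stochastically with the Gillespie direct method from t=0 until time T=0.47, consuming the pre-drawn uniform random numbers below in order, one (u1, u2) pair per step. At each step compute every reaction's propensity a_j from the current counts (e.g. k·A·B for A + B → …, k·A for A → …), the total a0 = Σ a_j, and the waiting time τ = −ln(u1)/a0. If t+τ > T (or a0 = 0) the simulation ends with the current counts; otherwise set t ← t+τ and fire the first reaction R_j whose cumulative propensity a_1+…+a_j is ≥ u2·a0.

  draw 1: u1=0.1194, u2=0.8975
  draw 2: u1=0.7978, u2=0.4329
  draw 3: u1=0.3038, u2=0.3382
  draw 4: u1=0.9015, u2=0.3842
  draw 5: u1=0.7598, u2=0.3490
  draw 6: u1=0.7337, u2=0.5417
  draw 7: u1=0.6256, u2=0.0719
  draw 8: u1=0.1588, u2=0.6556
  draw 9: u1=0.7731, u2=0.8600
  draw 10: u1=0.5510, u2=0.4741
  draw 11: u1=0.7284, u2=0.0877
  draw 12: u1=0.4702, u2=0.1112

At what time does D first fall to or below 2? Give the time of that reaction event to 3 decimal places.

t=0.000: D=5 S=5 B=4
Draw 1: a1=6.740, a2=1.115, a3=4.075, a4=6.925, a5=2.145, a0=21.000; τ=−ln(0.1194)/21.000=0.101 → t=0.101; u2·a0=0.8975·21.000=18.848; a1+…+a3=11.930 < 18.848 ≤ a1+…+a4=18.855 → R4 fires; D=4 S=5 B=4
Draw 2: a1=5.392, a2=0.892, a3=3.260, a4=5.540, a5=2.145, a0=17.229; τ=−ln(0.7978)/17.229=0.013 → t=0.114; u2·a0=0.4329·17.229=7.458; a1+a2=6.284 < 7.458 ≤ a1+…+a3=9.544 → R3 fires; D=4 S=4 B=6
Draw 3: a1=8.088, a2=0.892, a3=2.608, a4=4.432, a5=1.716, a0=17.736; τ=−ln(0.3038)/17.736=0.067 → t=0.181; u2·a0=0.3382·17.736=5.998 ≤ a1=8.088 → R1 fires; D=4 S=5 B=5
Draw 4: a1=6.740, a2=0.892, a3=3.260, a4=5.540, a5=2.145, a0=18.577; τ=−ln(0.9015)/18.577=0.006 → t=0.187; u2·a0=0.3842·18.577=7.137; a1=6.740 < 7.137 ≤ a1+a2=7.632 → R2 fires; D=3 S=7 B=5
Draw 5: a1=5.055, a2=0.669, a3=3.423, a4=5.817, a5=3.003, a0=17.967; τ=−ln(0.7598)/17.967=0.015 → t=0.202; u2·a0=0.3490·17.967=6.270; a1+a2=5.724 < 6.270 ≤ a1+…+a3=9.147 → R3 fires; D=3 S=6 B=7
Draw 6: a1=7.077, a2=0.669, a3=2.934, a4=4.986, a5=2.574, a0=18.240; τ=−ln(0.7337)/18.240=0.017 → t=0.219; u2·a0=0.5417·18.240=9.881; a1+a2=7.746 < 9.881 ≤ a1+…+a3=10.680 → R3 fires; D=3 S=5 B=9
Draw 7: a1=9.099, a2=0.669, a3=2.445, a4=4.155, a5=2.145, a0=18.513; τ=−ln(0.6256)/18.513=0.025 → t=0.245; u2·a0=0.0719·18.513=1.331 ≤ a1=9.099 → R1 fires; D=3 S=6 B=8
Draw 8: a1=8.088, a2=0.669, a3=2.934, a4=4.986, a5=2.574, a0=19.251; τ=−ln(0.1588)/19.251=0.096 → t=0.340; u2·a0=0.6556·19.251=12.621; a1+…+a3=11.691 < 12.621 ≤ a1+…+a4=16.677 → R4 fires; D=2 S=6 B=8
Draw 9: a1=5.392, a2=0.446, a3=1.956, a4=3.324, a5=2.574, a0=13.692; τ=−ln(0.7731)/13.692=0.019 → t=0.359; u2·a0=0.8600·13.692=11.775; a1+…+a4=11.118 < 11.775 ≤ a1+…+a5=13.692 → R5 fires; D=2 S=6 B=10
Draw 10: a1=6.740, a2=0.446, a3=1.956, a4=3.324, a5=2.574, a0=15.040; τ=−ln(0.5510)/15.040=0.040 → t=0.399; u2·a0=0.4741·15.040=7.130; a1=6.740 < 7.130 ≤ a1+a2=7.186 → R2 fires; D=1 S=8 B=10
Draw 11: a1=3.370, a2=0.223, a3=1.304, a4=2.216, a5=3.432, a0=10.545; τ=−ln(0.7284)/10.545=0.030 → t=0.429; u2·a0=0.0877·10.545=0.925 ≤ a1=3.370 → R1 fires; D=1 S=9 B=9
Draw 12: a1=3.033, a2=0.223, a3=1.467, a4=2.493, a5=3.861, a0=11.077; τ=−ln(0.4702)/11.077=0.068 → t=0.497 > T=0.47: stop.
D first becomes ≤ 2 when it reaches 2 at the event at t=0.340.

Threshold first reached at t = 0.340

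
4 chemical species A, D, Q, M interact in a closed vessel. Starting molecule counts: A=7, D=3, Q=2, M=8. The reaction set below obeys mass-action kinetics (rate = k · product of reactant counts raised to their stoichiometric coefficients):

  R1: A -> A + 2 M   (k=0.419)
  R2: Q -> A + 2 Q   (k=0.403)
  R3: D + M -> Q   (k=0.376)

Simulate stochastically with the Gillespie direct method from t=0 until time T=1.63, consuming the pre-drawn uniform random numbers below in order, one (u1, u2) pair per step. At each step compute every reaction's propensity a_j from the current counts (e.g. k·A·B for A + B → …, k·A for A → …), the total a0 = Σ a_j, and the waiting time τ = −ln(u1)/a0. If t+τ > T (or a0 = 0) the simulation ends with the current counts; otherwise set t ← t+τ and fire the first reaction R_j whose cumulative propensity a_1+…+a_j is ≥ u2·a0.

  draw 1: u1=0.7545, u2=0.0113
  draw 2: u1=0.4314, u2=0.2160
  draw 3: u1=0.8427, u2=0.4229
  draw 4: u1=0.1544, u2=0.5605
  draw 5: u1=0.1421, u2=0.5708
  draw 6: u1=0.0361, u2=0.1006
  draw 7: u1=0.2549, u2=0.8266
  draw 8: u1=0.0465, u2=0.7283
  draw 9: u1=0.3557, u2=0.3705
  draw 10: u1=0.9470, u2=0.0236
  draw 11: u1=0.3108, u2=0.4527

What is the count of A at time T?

t=0.000: A=7 D=3 Q=2 M=8
Draw 1: a1=2.933, a2=0.806, a3=9.024, a0=12.763; τ=−ln(0.7545)/12.763=0.022 → t=0.022; u2·a0=0.0113·12.763=0.144 ≤ a1=2.933 → R1 fires; A=7 D=3 Q=2 M=10
Draw 2: a1=2.933, a2=0.806, a3=11.280, a0=15.019; τ=−ln(0.4314)/15.019=0.056 → t=0.078; u2·a0=0.2160·15.019=3.244; a1=2.933 < 3.244 ≤ a1+a2=3.739 → R2 fires; A=8 D=3 Q=3 M=10
Draw 3: a1=3.352, a2=1.209, a3=11.280, a0=15.841; τ=−ln(0.8427)/15.841=0.011 → t=0.089; u2·a0=0.4229·15.841=6.699; a1+a2=4.561 < 6.699 ≤ a1+…+a3=15.841 → R3 fires; A=8 D=2 Q=4 M=9
Draw 4: a1=3.352, a2=1.612, a3=6.768, a0=11.732; τ=−ln(0.1544)/11.732=0.159 → t=0.248; u2·a0=0.5605·11.732=6.576; a1+a2=4.964 < 6.576 ≤ a1+…+a3=11.732 → R3 fires; A=8 D=1 Q=5 M=8
Draw 5: a1=3.352, a2=2.015, a3=3.008, a0=8.375; τ=−ln(0.1421)/8.375=0.233 → t=0.481; u2·a0=0.5708·8.375=4.780; a1=3.352 < 4.780 ≤ a1+a2=5.367 → R2 fires; A=9 D=1 Q=6 M=8
Draw 6: a1=3.771, a2=2.418, a3=3.008, a0=9.197; τ=−ln(0.0361)/9.197=0.361 → t=0.842; u2·a0=0.1006·9.197=0.925 ≤ a1=3.771 → R1 fires; A=9 D=1 Q=6 M=10
Draw 7: a1=3.771, a2=2.418, a3=3.760, a0=9.949; τ=−ln(0.2549)/9.949=0.137 → t=0.980; u2·a0=0.8266·9.949=8.224; a1+a2=6.189 < 8.224 ≤ a1+…+a3=9.949 → R3 fires; A=9 D=0 Q=7 M=9
Draw 8: a1=3.771, a2=2.821, a3=0.000, a0=6.592; τ=−ln(0.0465)/6.592=0.465 → t=1.445; u2·a0=0.7283·6.592=4.801; a1=3.771 < 4.801 ≤ a1+a2=6.592 → R2 fires; A=10 D=0 Q=8 M=9
Draw 9: a1=4.190, a2=3.224, a3=0.000, a0=7.414; τ=−ln(0.3557)/7.414=0.139 → t=1.584; u2·a0=0.3705·7.414=2.747 ≤ a1=4.190 → R1 fires; A=10 D=0 Q=8 M=11
Draw 10: a1=4.190, a2=3.224, a3=0.000, a0=7.414; τ=−ln(0.9470)/7.414=0.007 → t=1.592; u2·a0=0.0236·7.414=0.175 ≤ a1=4.190 → R1 fires; A=10 D=0 Q=8 M=13
Draw 11: a1=4.190, a2=3.224, a3=0.000, a0=7.414; τ=−ln(0.3108)/7.414=0.158 → t=1.749 > T=1.63: stop.
Read off A at T=1.63: 10

A at T = 10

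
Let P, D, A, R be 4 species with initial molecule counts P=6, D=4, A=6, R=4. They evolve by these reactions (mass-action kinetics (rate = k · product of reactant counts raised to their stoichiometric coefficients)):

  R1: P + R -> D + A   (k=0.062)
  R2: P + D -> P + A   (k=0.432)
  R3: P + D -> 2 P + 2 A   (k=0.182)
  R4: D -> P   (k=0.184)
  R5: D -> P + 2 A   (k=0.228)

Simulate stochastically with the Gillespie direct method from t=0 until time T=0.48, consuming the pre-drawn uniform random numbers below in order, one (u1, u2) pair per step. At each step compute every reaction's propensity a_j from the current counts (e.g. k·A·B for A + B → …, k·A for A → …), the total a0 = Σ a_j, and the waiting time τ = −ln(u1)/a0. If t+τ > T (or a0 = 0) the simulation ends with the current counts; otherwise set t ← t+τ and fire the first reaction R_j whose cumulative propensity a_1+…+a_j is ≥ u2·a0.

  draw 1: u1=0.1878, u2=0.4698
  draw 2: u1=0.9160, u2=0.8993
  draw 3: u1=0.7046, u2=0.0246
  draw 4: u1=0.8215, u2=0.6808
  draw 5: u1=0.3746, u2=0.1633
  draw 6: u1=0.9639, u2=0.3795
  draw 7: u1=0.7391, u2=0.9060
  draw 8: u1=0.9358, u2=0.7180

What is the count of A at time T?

t=0.000: P=6 D=4 A=6 R=4
Draw 1: a1=1.488, a2=10.368, a3=4.368, a4=0.736, a5=0.912, a0=17.872; τ=−ln(0.1878)/17.872=0.094 → t=0.094; u2·a0=0.4698·17.872=8.396; a1=1.488 < 8.396 ≤ a1+a2=11.856 → R2 fires; P=6 D=3 A=7 R=4
Draw 2: a1=1.488, a2=7.776, a3=3.276, a4=0.552, a5=0.684, a0=13.776; τ=−ln(0.9160)/13.776=0.006 → t=0.100; u2·a0=0.8993·13.776=12.389; a1+a2=9.264 < 12.389 ≤ a1+…+a3=12.540 → R3 fires; P=7 D=2 A=9 R=4
Draw 3: a1=1.736, a2=6.048, a3=2.548, a4=0.368, a5=0.456, a0=11.156; τ=−ln(0.7046)/11.156=0.031 → t=0.131; u2·a0=0.0246·11.156=0.274 ≤ a1=1.736 → R1 fires; P=6 D=3 A=10 R=3
Draw 4: a1=1.116, a2=7.776, a3=3.276, a4=0.552, a5=0.684, a0=13.404; τ=−ln(0.8215)/13.404=0.015 → t=0.146; u2·a0=0.6808·13.404=9.125; a1+a2=8.892 < 9.125 ≤ a1+…+a3=12.168 → R3 fires; P=7 D=2 A=12 R=3
Draw 5: a1=1.302, a2=6.048, a3=2.548, a4=0.368, a5=0.456, a0=10.722; τ=−ln(0.3746)/10.722=0.092 → t=0.238; u2·a0=0.1633·10.722=1.751; a1=1.302 < 1.751 ≤ a1+a2=7.350 → R2 fires; P=7 D=1 A=13 R=3
Draw 6: a1=1.302, a2=3.024, a3=1.274, a4=0.184, a5=0.228, a0=6.012; τ=−ln(0.9639)/6.012=0.006 → t=0.244; u2·a0=0.3795·6.012=2.282; a1=1.302 < 2.282 ≤ a1+a2=4.326 → R2 fires; P=7 D=0 A=14 R=3
Draw 7: a1=1.302, a2=0.000, a3=0.000, a4=0.000, a5=0.000, a0=1.302; τ=−ln(0.7391)/1.302=0.232 → t=0.476; u2·a0=0.9060·1.302=1.180 ≤ a1=1.302 → R1 fires; P=6 D=1 A=15 R=2
Draw 8: a1=0.744, a2=2.592, a3=1.092, a4=0.184, a5=0.228, a0=4.840; τ=−ln(0.9358)/4.840=0.014 → t=0.490 > T=0.48: stop.
Read off A at T=0.48: 15

A at T = 15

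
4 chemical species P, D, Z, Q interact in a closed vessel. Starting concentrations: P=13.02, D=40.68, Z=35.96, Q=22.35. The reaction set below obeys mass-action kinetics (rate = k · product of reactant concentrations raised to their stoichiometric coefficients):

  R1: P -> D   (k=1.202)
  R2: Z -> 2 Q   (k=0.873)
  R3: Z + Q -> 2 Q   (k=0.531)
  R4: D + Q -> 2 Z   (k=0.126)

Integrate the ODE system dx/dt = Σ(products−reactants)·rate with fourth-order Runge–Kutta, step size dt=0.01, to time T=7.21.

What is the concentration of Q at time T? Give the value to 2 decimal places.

Q at T = 115.82

RK4 with dt=0.01: 721 steps to T=7.21. Trajectory (selected grid times):
t=0.00: P=13.02 D=40.68 Z=35.96 Q=22.35
t=0.80: P=4.98 D=0.48 Z=0.23 Q=109.98
t=1.60: P=1.90 D=0.17 Z=0.08 Q=113.61
t=2.40: P=0.73 D=0.07 Z=0.03 Q=114.98
t=3.20: P=0.28 D=0.03 Z=0.01 Q=115.50
t=4.01: P=0.11 D=0.01 Z=0.00 Q=115.70
t=4.81: P=0.04 D=0.00 Z=0.00 Q=115.78
t=5.61: P=0.02 D=0.00 Z=0.00 Q=115.81
t=6.41: P=0.01 D=0.00 Z=0.00 Q=115.82
t=7.21: P=0.00 D=0.00 Z=0.00 Q=115.82
Read off Q at T=7.21: 115.82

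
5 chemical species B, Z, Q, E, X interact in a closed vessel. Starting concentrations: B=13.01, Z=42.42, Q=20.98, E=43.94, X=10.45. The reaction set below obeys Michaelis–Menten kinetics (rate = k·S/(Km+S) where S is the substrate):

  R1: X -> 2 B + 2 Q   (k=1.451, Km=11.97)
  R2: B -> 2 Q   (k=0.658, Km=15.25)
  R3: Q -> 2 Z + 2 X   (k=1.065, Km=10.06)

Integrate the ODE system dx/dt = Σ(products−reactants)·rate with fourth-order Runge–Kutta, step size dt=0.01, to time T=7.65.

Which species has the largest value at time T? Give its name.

RK4 with dt=0.01: 765 steps to T=7.65. Trajectory (selected grid times):
t=0.00: B=13.01 Z=42.42 Q=20.98 E=43.94 X=10.45
t=0.85: B=13.92 Z=43.65 Q=22.06 E=43.94 X=11.10
t=1.70: B=14.85 Z=44.91 Q=23.18 E=43.94 X=11.75
t=2.55: B=15.81 Z=46.18 Q=24.34 E=43.94 X=12.40
t=3.40: B=16.79 Z=47.47 Q=25.54 E=43.94 X=13.06
t=4.25: B=17.79 Z=48.78 Q=26.79 E=43.94 X=13.71
t=5.10: B=18.82 Z=50.10 Q=28.07 E=43.94 X=14.37
t=5.95: B=19.87 Z=51.44 Q=29.38 E=43.94 X=15.03
t=6.80: B=20.93 Z=52.80 Q=30.73 E=43.94 X=15.70
t=7.65: B=22.02 Z=54.17 Q=32.11 E=43.94 X=16.36
At T=7.65: B=22.02 Z=54.17 Q=32.11 E=43.94 X=16.36; the largest is Z.

Dominant species at T: Z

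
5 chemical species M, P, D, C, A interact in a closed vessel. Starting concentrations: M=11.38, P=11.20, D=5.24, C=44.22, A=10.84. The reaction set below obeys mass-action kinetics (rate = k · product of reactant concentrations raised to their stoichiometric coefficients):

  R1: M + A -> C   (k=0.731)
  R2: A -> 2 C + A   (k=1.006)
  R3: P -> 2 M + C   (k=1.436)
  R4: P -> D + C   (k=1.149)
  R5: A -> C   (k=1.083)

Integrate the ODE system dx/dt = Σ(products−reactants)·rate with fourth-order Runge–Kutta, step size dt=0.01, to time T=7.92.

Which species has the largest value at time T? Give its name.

Dominant species at T: C

RK4 with dt=0.01: 792 steps to T=7.92. Trajectory (selected grid times):
t=0.00: M=11.38 P=11.20 D=5.24 C=44.22 A=10.84
t=0.88: M=13.16 P=1.15 D=9.71 C=67.79 A=0.00
t=1.76: M=14.30 P=0.12 D=10.17 C=68.83 A=0.00
t=2.64: M=14.42 P=0.01 D=10.21 C=68.94 A=0.00
t=3.52: M=14.43 P=0.00 D=10.22 C=68.95 A=0.00
t=4.40: M=14.43 P=0.00 D=10.22 C=68.95 A=0.00
t=5.28: M=14.43 P=0.00 D=10.22 C=68.95 A=0.00
t=6.16: M=14.43 P=0.00 D=10.22 C=68.95 A=0.00
t=7.04: M=14.43 P=0.00 D=10.22 C=68.95 A=0.00
t=7.92: M=14.43 P=0.00 D=10.22 C=68.95 A=0.00
At T=7.92: M=14.43 P=0.00 D=10.22 C=68.95 A=0.00; the largest is C.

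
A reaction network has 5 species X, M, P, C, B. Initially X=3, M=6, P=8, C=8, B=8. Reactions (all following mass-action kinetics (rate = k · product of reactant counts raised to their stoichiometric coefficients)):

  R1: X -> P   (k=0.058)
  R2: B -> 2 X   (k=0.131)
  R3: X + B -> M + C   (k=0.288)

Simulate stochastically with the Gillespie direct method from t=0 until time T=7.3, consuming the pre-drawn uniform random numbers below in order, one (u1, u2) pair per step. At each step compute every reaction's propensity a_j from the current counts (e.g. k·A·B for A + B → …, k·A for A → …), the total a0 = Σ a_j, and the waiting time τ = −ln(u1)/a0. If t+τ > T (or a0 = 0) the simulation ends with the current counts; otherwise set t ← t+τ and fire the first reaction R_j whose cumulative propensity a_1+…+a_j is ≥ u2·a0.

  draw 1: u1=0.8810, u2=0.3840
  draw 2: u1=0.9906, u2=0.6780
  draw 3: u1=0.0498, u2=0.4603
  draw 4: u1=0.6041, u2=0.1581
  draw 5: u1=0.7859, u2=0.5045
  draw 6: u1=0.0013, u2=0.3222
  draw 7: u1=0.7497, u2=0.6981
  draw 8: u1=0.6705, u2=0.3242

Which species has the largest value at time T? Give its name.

Dominant species at T: C

t=0.000: X=3 M=6 P=8 C=8 B=8
Draw 1: a1=0.174, a2=1.048, a3=6.912, a0=8.134; τ=−ln(0.8810)/8.134=0.016 → t=0.016; u2·a0=0.3840·8.134=3.123; a1+a2=1.222 < 3.123 ≤ a1+…+a3=8.134 → R3 fires; X=2 M=7 P=8 C=9 B=7
Draw 2: a1=0.116, a2=0.917, a3=4.032, a0=5.065; τ=−ln(0.9906)/5.065=0.002 → t=0.017; u2·a0=0.6780·5.065=3.434; a1+a2=1.033 < 3.434 ≤ a1+…+a3=5.065 → R3 fires; X=1 M=8 P=8 C=10 B=6
Draw 3: a1=0.058, a2=0.786, a3=1.728, a0=2.572; τ=−ln(0.0498)/2.572=1.166 → t=1.184; u2·a0=0.4603·2.572=1.184; a1+a2=0.844 < 1.184 ≤ a1+…+a3=2.572 → R3 fires; X=0 M=9 P=8 C=11 B=5
Draw 4: a1=0.000, a2=0.655, a3=0.000, a0=0.655; τ=−ln(0.6041)/0.655=0.769 → t=1.953; u2·a0=0.1581·0.655=0.104; a1=0.000 < 0.104 ≤ a1+a2=0.655 → R2 fires; X=2 M=9 P=8 C=11 B=4
Draw 5: a1=0.116, a2=0.524, a3=2.304, a0=2.944; τ=−ln(0.7859)/2.944=0.082 → t=2.035; u2·a0=0.5045·2.944=1.485; a1+a2=0.640 < 1.485 ≤ a1+…+a3=2.944 → R3 fires; X=1 M=10 P=8 C=12 B=3
Draw 6: a1=0.058, a2=0.393, a3=0.864, a0=1.315; τ=−ln(0.0013)/1.315=5.054 → t=7.089; u2·a0=0.3222·1.315=0.424; a1=0.058 < 0.424 ≤ a1+a2=0.451 → R2 fires; X=3 M=10 P=8 C=12 B=2
Draw 7: a1=0.174, a2=0.262, a3=1.728, a0=2.164; τ=−ln(0.7497)/2.164=0.133 → t=7.222; u2·a0=0.6981·2.164=1.511; a1+a2=0.436 < 1.511 ≤ a1+…+a3=2.164 → R3 fires; X=2 M=11 P=8 C=13 B=1
Draw 8: a1=0.116, a2=0.131, a3=0.576, a0=0.823; τ=−ln(0.6705)/0.823=0.486 → t=7.707 > T=7.3: stop.
At T=7.3: X=2 M=11 P=8 C=13 B=1; the largest is C.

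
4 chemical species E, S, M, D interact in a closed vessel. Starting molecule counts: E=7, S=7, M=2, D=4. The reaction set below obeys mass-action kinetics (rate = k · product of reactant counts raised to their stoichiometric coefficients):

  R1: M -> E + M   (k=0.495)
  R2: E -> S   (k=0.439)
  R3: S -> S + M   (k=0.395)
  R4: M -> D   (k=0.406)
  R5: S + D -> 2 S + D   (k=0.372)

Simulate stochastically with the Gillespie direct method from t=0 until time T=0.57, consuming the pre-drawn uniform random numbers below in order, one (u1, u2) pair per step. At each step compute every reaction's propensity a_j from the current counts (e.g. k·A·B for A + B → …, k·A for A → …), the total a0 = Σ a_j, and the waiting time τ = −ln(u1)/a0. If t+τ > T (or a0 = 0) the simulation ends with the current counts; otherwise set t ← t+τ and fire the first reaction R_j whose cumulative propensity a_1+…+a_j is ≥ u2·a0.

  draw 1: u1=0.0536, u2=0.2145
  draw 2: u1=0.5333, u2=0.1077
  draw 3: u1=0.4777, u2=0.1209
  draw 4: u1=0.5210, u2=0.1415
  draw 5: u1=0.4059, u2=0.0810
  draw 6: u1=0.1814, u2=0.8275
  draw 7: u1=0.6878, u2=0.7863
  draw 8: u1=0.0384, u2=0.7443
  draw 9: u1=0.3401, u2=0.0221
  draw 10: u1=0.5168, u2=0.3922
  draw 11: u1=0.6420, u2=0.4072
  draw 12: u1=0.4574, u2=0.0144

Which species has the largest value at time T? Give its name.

t=0.000: E=7 S=7 M=2 D=4
Draw 1: a1=0.990, a2=3.073, a3=2.765, a4=0.812, a5=10.416, a0=18.056; τ=−ln(0.0536)/18.056=0.162 → t=0.162; u2·a0=0.2145·18.056=3.873; a1=0.990 < 3.873 ≤ a1+a2=4.063 → R2 fires; E=6 S=8 M=2 D=4
Draw 2: a1=0.990, a2=2.634, a3=3.160, a4=0.812, a5=11.904, a0=19.500; τ=−ln(0.5333)/19.500=0.032 → t=0.194; u2·a0=0.1077·19.500=2.100; a1=0.990 < 2.100 ≤ a1+a2=3.624 → R2 fires; E=5 S=9 M=2 D=4
Draw 3: a1=0.990, a2=2.195, a3=3.555, a4=0.812, a5=13.392, a0=20.944; τ=−ln(0.4777)/20.944=0.035 → t=0.230; u2·a0=0.1209·20.944=2.532; a1=0.990 < 2.532 ≤ a1+a2=3.185 → R2 fires; E=4 S=10 M=2 D=4
Draw 4: a1=0.990, a2=1.756, a3=3.950, a4=0.812, a5=14.880, a0=22.388; τ=−ln(0.5210)/22.388=0.029 → t=0.259; u2·a0=0.1415·22.388=3.168; a1+a2=2.746 < 3.168 ≤ a1+…+a3=6.696 → R3 fires; E=4 S=10 M=3 D=4
Draw 5: a1=1.485, a2=1.756, a3=3.950, a4=1.218, a5=14.880, a0=23.289; τ=−ln(0.4059)/23.289=0.039 → t=0.297; u2·a0=0.0810·23.289=1.886; a1=1.485 < 1.886 ≤ a1+a2=3.241 → R2 fires; E=3 S=11 M=3 D=4
Draw 6: a1=1.485, a2=1.317, a3=4.345, a4=1.218, a5=16.368, a0=24.733; τ=−ln(0.1814)/24.733=0.069 → t=0.366; u2·a0=0.8275·24.733=20.467; a1+…+a4=8.365 < 20.467 ≤ a1+…+a5=24.733 → R5 fires; E=3 S=12 M=3 D=4
Draw 7: a1=1.485, a2=1.317, a3=4.740, a4=1.218, a5=17.856, a0=26.616; τ=−ln(0.6878)/26.616=0.014 → t=0.380; u2·a0=0.7863·26.616=20.928; a1+…+a4=8.760 < 20.928 ≤ a1+…+a5=26.616 → R5 fires; E=3 S=13 M=3 D=4
Draw 8: a1=1.485, a2=1.317, a3=5.135, a4=1.218, a5=19.344, a0=28.499; τ=−ln(0.0384)/28.499=0.114 → t=0.495; u2·a0=0.7443·28.499=21.212; a1+…+a4=9.155 < 21.212 ≤ a1+…+a5=28.499 → R5 fires; E=3 S=14 M=3 D=4
Draw 9: a1=1.485, a2=1.317, a3=5.530, a4=1.218, a5=20.832, a0=30.382; τ=−ln(0.3401)/30.382=0.035 → t=0.530; u2·a0=0.0221·30.382=0.671 ≤ a1=1.485 → R1 fires; E=4 S=14 M=3 D=4
Draw 10: a1=1.485, a2=1.756, a3=5.530, a4=1.218, a5=20.832, a0=30.821; τ=−ln(0.5168)/30.821=0.021 → t=0.552; u2·a0=0.3922·30.821=12.088; a1+…+a4=9.989 < 12.088 ≤ a1+…+a5=30.821 → R5 fires; E=4 S=15 M=3 D=4
Draw 11: a1=1.485, a2=1.756, a3=5.925, a4=1.218, a5=22.320, a0=32.704; τ=−ln(0.6420)/32.704=0.014 → t=0.565; u2·a0=0.4072·32.704=13.317; a1+…+a4=10.384 < 13.317 ≤ a1+…+a5=32.704 → R5 fires; E=4 S=16 M=3 D=4
Draw 12: a1=1.485, a2=1.756, a3=6.320, a4=1.218, a5=23.808, a0=34.587; τ=−ln(0.4574)/34.587=0.023 → t=0.588 > T=0.57: stop.
At T=0.57: E=4 S=16 M=3 D=4; the largest is S.

Dominant species at T: S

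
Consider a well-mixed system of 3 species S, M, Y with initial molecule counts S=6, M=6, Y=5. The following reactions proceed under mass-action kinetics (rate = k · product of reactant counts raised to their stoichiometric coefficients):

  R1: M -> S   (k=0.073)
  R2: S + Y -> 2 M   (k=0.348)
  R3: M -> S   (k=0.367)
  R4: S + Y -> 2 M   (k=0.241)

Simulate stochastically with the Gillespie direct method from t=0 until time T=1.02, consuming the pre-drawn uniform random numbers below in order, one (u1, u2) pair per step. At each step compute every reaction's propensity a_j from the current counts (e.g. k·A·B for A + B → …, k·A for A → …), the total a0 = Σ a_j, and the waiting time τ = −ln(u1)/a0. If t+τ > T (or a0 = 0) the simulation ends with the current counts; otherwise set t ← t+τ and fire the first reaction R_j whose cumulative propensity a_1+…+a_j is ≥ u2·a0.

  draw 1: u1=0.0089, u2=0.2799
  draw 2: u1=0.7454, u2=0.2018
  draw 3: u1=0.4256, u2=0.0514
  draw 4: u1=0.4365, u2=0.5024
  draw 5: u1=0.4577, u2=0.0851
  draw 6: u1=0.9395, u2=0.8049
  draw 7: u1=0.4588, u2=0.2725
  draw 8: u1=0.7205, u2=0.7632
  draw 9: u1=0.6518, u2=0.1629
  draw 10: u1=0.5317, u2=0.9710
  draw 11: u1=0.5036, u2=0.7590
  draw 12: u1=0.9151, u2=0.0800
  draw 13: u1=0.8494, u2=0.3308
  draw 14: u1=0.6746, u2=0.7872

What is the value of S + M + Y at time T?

Value at T = 17

Check how each reaction changes W = S + M + Y (weight of products minus weight of reactants):
R1: M -> S: (1·1) − (1·1) = 1 − 1 = 0
R2: S + Y -> 2 M: (1·2) − (1·1 + 1·1) = 2 − 2 = 0
R3: M -> S: (1·1) − (1·1) = 1 − 1 = 0
R4: S + Y -> 2 M: (1·2) − (1·1 + 1·1) = 2 − 2 = 0
Every reaction leaves W unchanged, so W is conserved and no simulation is needed: W(T) = W(0) = 6 + 6 + 5 = 17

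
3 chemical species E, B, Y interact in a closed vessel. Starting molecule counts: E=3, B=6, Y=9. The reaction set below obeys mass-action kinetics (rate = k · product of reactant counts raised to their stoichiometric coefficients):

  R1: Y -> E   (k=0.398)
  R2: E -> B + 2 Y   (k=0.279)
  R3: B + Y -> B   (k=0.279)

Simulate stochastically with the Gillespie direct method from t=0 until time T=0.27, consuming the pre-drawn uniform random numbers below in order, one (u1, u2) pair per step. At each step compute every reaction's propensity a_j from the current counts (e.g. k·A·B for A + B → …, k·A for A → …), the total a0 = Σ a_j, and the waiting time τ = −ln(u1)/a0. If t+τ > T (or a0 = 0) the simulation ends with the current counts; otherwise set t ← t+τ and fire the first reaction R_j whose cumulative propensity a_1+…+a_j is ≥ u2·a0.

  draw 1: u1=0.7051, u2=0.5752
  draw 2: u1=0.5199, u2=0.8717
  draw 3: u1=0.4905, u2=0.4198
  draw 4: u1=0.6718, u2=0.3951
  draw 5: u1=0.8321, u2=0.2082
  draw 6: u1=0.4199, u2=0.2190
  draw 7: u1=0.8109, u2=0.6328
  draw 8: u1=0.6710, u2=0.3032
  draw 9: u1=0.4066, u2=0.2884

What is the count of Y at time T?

t=0.000: E=3 B=6 Y=9
Draw 1: a1=3.582, a2=0.837, a3=15.066, a0=19.485; τ=−ln(0.7051)/19.485=0.018 → t=0.018; u2·a0=0.5752·19.485=11.208; a1+a2=4.419 < 11.208 ≤ a1+…+a3=19.485 → R3 fires; E=3 B=6 Y=8
Draw 2: a1=3.184, a2=0.837, a3=13.392, a0=17.413; τ=−ln(0.5199)/17.413=0.038 → t=0.055; u2·a0=0.8717·17.413=15.179; a1+a2=4.021 < 15.179 ≤ a1+…+a3=17.413 → R3 fires; E=3 B=6 Y=7
Draw 3: a1=2.786, a2=0.837, a3=11.718, a0=15.341; τ=−ln(0.4905)/15.341=0.046 → t=0.102; u2·a0=0.4198·15.341=6.440; a1+a2=3.623 < 6.440 ≤ a1+…+a3=15.341 → R3 fires; E=3 B=6 Y=6
Draw 4: a1=2.388, a2=0.837, a3=10.044, a0=13.269; τ=−ln(0.6718)/13.269=0.030 → t=0.132; u2·a0=0.3951·13.269=5.243; a1+a2=3.225 < 5.243 ≤ a1+…+a3=13.269 → R3 fires; E=3 B=6 Y=5
Draw 5: a1=1.990, a2=0.837, a3=8.370, a0=11.197; τ=−ln(0.8321)/11.197=0.016 → t=0.148; u2·a0=0.2082·11.197=2.331; a1=1.990 < 2.331 ≤ a1+a2=2.827 → R2 fires; E=2 B=7 Y=7
Draw 6: a1=2.786, a2=0.558, a3=13.671, a0=17.015; τ=−ln(0.4199)/17.015=0.051 → t=0.199; u2·a0=0.2190·17.015=3.726; a1+a2=3.344 < 3.726 ≤ a1+…+a3=17.015 → R3 fires; E=2 B=7 Y=6
Draw 7: a1=2.388, a2=0.558, a3=11.718, a0=14.664; τ=−ln(0.8109)/14.664=0.014 → t=0.214; u2·a0=0.6328·14.664=9.279; a1+a2=2.946 < 9.279 ≤ a1+…+a3=14.664 → R3 fires; E=2 B=7 Y=5
Draw 8: a1=1.990, a2=0.558, a3=9.765, a0=12.313; τ=−ln(0.6710)/12.313=0.032 → t=0.246; u2·a0=0.3032·12.313=3.733; a1+a2=2.548 < 3.733 ≤ a1+…+a3=12.313 → R3 fires; E=2 B=7 Y=4
Draw 9: a1=1.592, a2=0.558, a3=7.812, a0=9.962; τ=−ln(0.4066)/9.962=0.090 → t=0.336 > T=0.27: stop.
Read off Y at T=0.27: 4

Y at T = 4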